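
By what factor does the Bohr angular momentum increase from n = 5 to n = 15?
3.00000

In the Bohr model, L_n = nℏ, so the ratio is purely the ratio of quantum numbers:

L_15/L_5 = 15ℏ / 5ℏ = 15/5 = 3.00000

The angular momentum scales linearly with n.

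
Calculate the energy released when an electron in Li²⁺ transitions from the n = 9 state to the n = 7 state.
0.98726 eV

The energy levels are E_n = -13.6057 Z² eV / n².

Energy at n = 9: E_9 = -13.6057 × 3² / 9² = -1.51174444 eV
Energy at n = 7: E_7 = -13.6057 × 3² / 7² = -2.49900612 eV

For emission (electron falling to lower state), the photon energy is:
E_photon = E_9 - E_7 = |-1.51174444 - (-2.49900612)|
E_photon = 0.98726 eV

This energy is carried away by the emitted photon.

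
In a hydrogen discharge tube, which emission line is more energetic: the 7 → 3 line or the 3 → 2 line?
3 → 2

Calculate the energy for each transition:

Transition 7 → 3:
ΔE₁ = |E_3 - E_7| = |-13.6057/3² - (-13.6057/7²)|
ΔE₁ = |-1.511744444444 - (-0.277667346939)| = 1.234077098 eV

Transition 3 → 2:
ΔE₂ = |E_2 - E_3| = |-13.6057/2² - (-13.6057/3²)|
ΔE₂ = |-3.401425000000 - (-1.511744444444)| = 1.889680556 eV

Since 1.889680556 eV > 1.234077098 eV, the transition 3 → 2 emits the more energetic photon.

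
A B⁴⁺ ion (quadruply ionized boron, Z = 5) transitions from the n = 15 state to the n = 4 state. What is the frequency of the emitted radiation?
4.775e+15 Hz

First, find the transition energy:
E_15 = -13.6057 × 5² / 15² = -1.5117444 eV
E_4 = -13.6057 × 5² / 4² = -21.2589063 eV
|ΔE| = |E_4 - E_15| = 19.7471619 eV

Convert to Joules: E = 19.7471619 eV × (1.602177 × 10⁻¹⁹ J/eV) = 3.16384e-18 J

Using E = hf:
f = E/h = 3.16384e-18 J / (6.62607 × 10⁻³⁴ J·s)
f = 4.775e+15 Hz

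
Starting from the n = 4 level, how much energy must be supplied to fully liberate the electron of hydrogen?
0.850356 eV

The ionization energy is the energy needed to remove the electron completely (n → ∞).

For hydrogen, E_n = -13.6057 eV / n².

At n = 4: E_4 = -13.6057 / 4² = -0.850356250 eV
At n = ∞: E_∞ = 0 eV

Ionization energy = E_∞ - E_4 = 0 - (-0.850356250) = 0.850356250 eV
Ionization energy ≈ 0.850356 eV

This is also called the binding energy of the electron in state n = 4.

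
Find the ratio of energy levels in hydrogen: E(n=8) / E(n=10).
1.5625

Using E_n = -13.6057 Z² / n² eV with Z = 1:

E_8 = -13.6057 / 8² = -13.6057 / 64 = -0.21258906 eV
E_10 = -13.6057 / 10² = -13.6057 / 100 = -0.13605700 eV

The ratio is:
E_8/E_10 = (-0.21258906) / (-0.13605700)
E_8/E_10 = (-13.6057/64) / (-13.6057/100)
E_8/E_10 = 100/64
E_8/E_10 = 1.5625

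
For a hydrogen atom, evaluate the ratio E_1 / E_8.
64.000000

Using E_n = -13.6057 Z² / n² eV with Z = 1:

E_1 = -13.6057 / 1² = -13.6057 / 1 = -13.605700000000 eV
E_8 = -13.6057 / 8² = -13.6057 / 64 = -0.212589062500 eV

The ratio is:
E_1/E_8 = (-13.605700000000) / (-0.212589062500)
E_1/E_8 = (-13.6057/1) / (-13.6057/64)
E_1/E_8 = 64/1
E_1/E_8 = 64.000000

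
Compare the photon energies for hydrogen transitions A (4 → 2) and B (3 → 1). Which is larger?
3 → 1

Calculate the energy for each transition:

Transition 4 → 2:
ΔE₁ = |E_2 - E_4| = |-13.6057/2² - (-13.6057/4²)|
ΔE₁ = |-3.40142500000 - (-0.85035625000)| = 2.55106875 eV

Transition 3 → 1:
ΔE₂ = |E_1 - E_3| = |-13.6057/1² - (-13.6057/3²)|
ΔE₂ = |-13.60570000000 - (-1.51174444444)| = 12.09395556 eV

Since 12.09395556 eV > 2.55106875 eV, the transition 3 → 1 emits the more energetic photon.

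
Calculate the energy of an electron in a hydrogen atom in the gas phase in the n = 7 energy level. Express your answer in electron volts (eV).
-0.278 eV

The energy levels of a hydrogen-like atom are given by:
E_n = -13.6057 eV / n²

For n = 7:
E_7 = -13.6057 eV / 7²
E_7 = -13.6057 eV / 49
E_7 = -0.278 eV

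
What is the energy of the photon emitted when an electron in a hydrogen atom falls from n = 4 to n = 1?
12.7553 eV

The energy levels are E_n = -13.6057 eV / n².

Energy at n = 4: E_4 = -13.6057 / 4² = -0.8503563 eV
Energy at n = 1: E_1 = -13.6057 / 1² = -13.6057000 eV

For emission (electron falling to lower state), the photon energy is:
E_photon = E_4 - E_1 = |-0.8503563 - (-13.6057000)|
E_photon = 12.7553 eV

This energy is carried away by the emitted photon.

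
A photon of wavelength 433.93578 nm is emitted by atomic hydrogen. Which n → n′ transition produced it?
n = 5 → n = 2

First, find the photon energy from the wavelength (hc = 1239.84 eV·nm):
E = hc/λ = 1239.84 eV·nm / 433.93578 nm = 2.8571970 eV

The energy levels of hydrogen satisfy E_n = -13.6057 / n² eV, so an emission n_i → n_f releases
ΔE = 13.6057 × (1/n_f² − 1/n_i²) eV.

Setting ΔE equal to the photon energy:
1/n_f² − 1/n_i² = 2.8571970 / 13.6057 = 0.21000000

Since 1/n_i² must be positive, we need 1/n_f² > 0.21000000, i.e. n_f ≤ 2. For each allowed n_f, solve n_i = (1/n_f² − 0.21000000)^(−1/2) and check whether it is a whole number:
  n_f = 1: 1/n_i² = 1.00000000 − 0.21000000 = 0.79000000 → n_i = 1.125  (not an integer) ✗
  n_f = 2: 1/n_i² = 0.25000000 − 0.21000000 = 0.04000000 → n_i = 5.000  → integer, n_i = 5 ✓

Only n_f = 2 gives an integer upper level, n_i = 5.

The transition is from n = 5 to n = 2 (emission).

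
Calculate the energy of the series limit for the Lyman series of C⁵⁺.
489.81 eV

The series limit corresponds to the transition from n = ∞ to n = 1.
This is the highest energy (shortest wavelength) transition in the Lyman series.

E_∞ = 0 eV
E_1 = -13.6057 × 6² / 1² = -489.81 eV

Energy at series limit:
ΔE = E_∞ - E_1 = 0 - (-489.81) = 489.81 eV

This energy equals the ionization energy from the n = 1 state of C⁵⁺.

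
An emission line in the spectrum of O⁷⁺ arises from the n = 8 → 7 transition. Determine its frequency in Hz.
1.007e+15 Hz

First, find the transition energy:
E_8 = -13.6057 × 8² / 8² = -13.605700 eV
E_7 = -13.6057 × 8² / 7² = -17.770710 eV
|ΔE| = |E_7 - E_8| = 4.165010 eV

Convert to Joules: E = 4.165010 eV × (1.602177 × 10⁻¹⁹ J/eV) = 6.67308e-19 J

Using E = hf:
f = E/h = 6.67308e-19 J / (6.62607 × 10⁻³⁴ J·s)
f = 1.007e+15 Hz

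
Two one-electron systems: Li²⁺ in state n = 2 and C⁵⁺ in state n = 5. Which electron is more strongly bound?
Li²⁺ at n = 2 (E = -30.61283 eV)

Using E_n = -13.6057 Z² / n² eV:

Li²⁺ (Z = 3) at n = 2:
E = -13.6057 × 3² / 2² = -13.6057 × 9 / 4 = -30.61282500 eV

C⁵⁺ (Z = 6) at n = 5:
E = -13.6057 × 6² / 5² = -13.6057 × 36 / 25 = -19.59220800 eV

Since -30.61282500 eV < -19.59220800 eV,
Li²⁺ at n = 2 is more tightly bound (requires more energy to ionize).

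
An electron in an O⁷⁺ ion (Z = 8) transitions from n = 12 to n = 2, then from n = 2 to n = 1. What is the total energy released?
864.72 eV

The energy levels of O⁷⁺ are E_n = -13.6057 × 8² / n² eV.

First transition (12 → 2):
ΔE₁ = |E_2 - E_12|
ΔE₁ = |-217.69120000 - (-6.04697778)| = 211.64422 eV

Second transition (2 → 1):
ΔE₂ = |E_1 - E_2|
ΔE₂ = |-870.76480000 - (-217.69120000)| = 653.07360 eV

Total energy released:
E_total = ΔE₁ + ΔE₂ = 211.64422 + 653.07360 = 864.72 eV

Note: This equals the direct transition 12 → 1: 864.72 eV ✓
Energy is conserved regardless of the path taken.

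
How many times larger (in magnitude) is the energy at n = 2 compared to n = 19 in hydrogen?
90.25000

Using E_n = -13.6057 Z² / n² eV with Z = 1:

E_2 = -13.6057 / 2² = -13.6057 / 4 = -3.40142500000 eV
E_19 = -13.6057 / 19² = -13.6057 / 361 = -0.03768891967 eV

The ratio is:
E_2/E_19 = (-3.40142500000) / (-0.03768891967)
E_2/E_19 = (-13.6057/4) / (-13.6057/361)
E_2/E_19 = 361/4
E_2/E_19 = 90.25000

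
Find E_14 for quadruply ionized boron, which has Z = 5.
-1.74 eV

For hydrogen-like ions, the energy levels scale with Z²:
E_n = -13.6057 Z² / n² eV

For B⁴⁺ (Z = 5) at n = 14:
E_14 = -13.6057 × 5² / 14²
E_14 = -13.6057 × 25 / 196
E_14 = -340.1425 / 196
E_14 = -1.74 eV

The energy is 25 times more negative than hydrogen at the same n due to the stronger nuclear charge.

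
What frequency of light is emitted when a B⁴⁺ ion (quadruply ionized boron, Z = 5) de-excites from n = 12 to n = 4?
4.57e+15 Hz

First, find the transition energy:
E_12 = -13.6057 × 5² / 12² = -2.3621 eV
E_4 = -13.6057 × 5² / 4² = -21.2589 eV
|ΔE| = |E_4 - E_12| = 18.8968 eV

Convert to Joules: E = 18.8968 eV × (1.602177 × 10⁻¹⁹ J/eV) = 3.0276e-18 J

Using E = hf:
f = E/h = 3.0276e-18 J / (6.62607 × 10⁻³⁴ J·s)
f = 4.57e+15 Hz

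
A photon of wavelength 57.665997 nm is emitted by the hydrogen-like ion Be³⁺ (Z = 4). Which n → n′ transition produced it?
n = 9 → n = 3

First, find the photon energy from the wavelength (hc = 1239.84 eV·nm):
E = hc/λ = 1239.84 eV·nm / 57.665997 nm = 21.500365 eV

The energy levels of Be³⁺ satisfy E_n = -13.6057 × 4² / n² eV, so an emission n_i → n_f releases
ΔE = 13.6057 × 4² × (1/n_f² − 1/n_i²) eV.

Setting ΔE equal to the photon energy:
1/n_f² − 1/n_i² = 21.500365 / (13.6057 × 4²) = 0.098765430

Since 1/n_i² must be positive, we need 1/n_f² > 0.098765430, i.e. n_f ≤ 3. For each allowed n_f, solve n_i = (1/n_f² − 0.098765430)^(−1/2) and check whether it is a whole number:
  n_f = 1: 1/n_i² = 1.000000000 − 0.098765430 = 0.901234570 → n_i = 1.053  (not an integer) ✗
  n_f = 2: 1/n_i² = 0.250000000 − 0.098765430 = 0.151234570 → n_i = 2.571  (not an integer) ✗
  n_f = 3: 1/n_i² = 0.111111111 − 0.098765430 = 0.012345681 → n_i = 9.000  → integer, n_i = 9 ✓

Only n_f = 3 gives an integer upper level, n_i = 9.

The transition is from n = 9 to n = 3 (emission).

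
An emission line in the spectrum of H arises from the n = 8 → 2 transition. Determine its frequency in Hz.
7.71057e+14 Hz

First, find the transition energy:
E_8 = -13.6057 / 8² = -0.21258906 eV
E_2 = -13.6057 / 2² = -3.40142500 eV
|ΔE| = |E_2 - E_8| = 3.18883594 eV

Convert to Joules: E = 3.18883594 eV × (1.602177 × 10⁻¹⁹ J/eV) = 5.1090796e-19 J

Using E = hf:
f = E/h = 5.1090796e-19 J / (6.62607 × 10⁻³⁴ J·s)
f = 7.71057e+14 Hz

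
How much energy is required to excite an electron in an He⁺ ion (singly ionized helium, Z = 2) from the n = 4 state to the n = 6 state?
1.89 eV

The energy levels of a hydrogen-like atom are E_n = -13.6057 Z² eV / n².

Energy at n = 4: E_4 = -13.6057 × 2² / 4² = -3.40143 eV
Energy at n = 6: E_6 = -13.6057 × 2² / 6² = -1.51174 eV

The excitation energy is the difference:
ΔE = E_6 - E_4
ΔE = -1.51174 - (-3.40143)
ΔE = 1.89 eV

Since this is positive, energy must be absorbed (photon absorption).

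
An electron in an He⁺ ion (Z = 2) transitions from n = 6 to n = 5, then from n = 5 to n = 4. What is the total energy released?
1.88968 eV

The energy levels of He⁺ are E_n = -13.6057 × 2² / n² eV.

First transition (6 → 5):
ΔE₁ = |E_5 - E_6|
ΔE₁ = |-2.17691200000 - (-1.51174444444)| = 0.66516756 eV

Second transition (5 → 4):
ΔE₂ = |E_4 - E_5|
ΔE₂ = |-3.40142500000 - (-2.17691200000)| = 1.22451300 eV

Total energy released:
E_total = ΔE₁ + ΔE₂ = 0.66516756 + 1.22451300 = 1.88968 eV

Note: This equals the direct transition 6 → 4: 1.88968 eV ✓
Energy is conserved regardless of the path taken.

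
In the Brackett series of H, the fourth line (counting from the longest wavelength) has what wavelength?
1944.032 nm

The lines of a series are numbered from the longest wavelength (smallest ΔE) outward; the fourth line is the transition from n = n_f + 4 to n_f.
The Brackett series has all transitions ending at n_f = 4.

For H, the fourth line (δ-line) is the jump from n = 8 to n = 4:
E_8 = -13.6057 / 8² = -0.212589063 eV
E_4 = -13.6057 / 4² = -0.850356250 eV
ΔE = E_8 - E_4 = 0.637767187 eV

λ = hc/E = 1239.84 eV·nm / 0.637767187 eV
λ = 1944.032 nm

This is the δ-line of the Brackett series in H.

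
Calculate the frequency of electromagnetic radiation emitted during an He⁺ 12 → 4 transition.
7.3108e+14 Hz

First, find the transition energy:
E_12 = -13.6057 × 2² / 12² = -0.3779361 eV
E_4 = -13.6057 × 2² / 4² = -3.4014250 eV
|ΔE| = |E_4 - E_12| = 3.0234889 eV

Convert to Joules: E = 3.0234889 eV × (1.602177 × 10⁻¹⁹ J/eV) = 4.844164e-19 J

Using E = hf:
f = E/h = 4.844164e-19 J / (6.62607 × 10⁻³⁴ J·s)
f = 7.3108e+14 Hz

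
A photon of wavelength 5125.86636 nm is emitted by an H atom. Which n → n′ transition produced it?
n = 10 → n = 6

First, find the photon energy from the wavelength (hc = 1239.84 eV·nm):
E = hc/λ = 1239.84 eV·nm / 5125.86636 nm = 0.24187911 eV

The energy levels of hydrogen satisfy E_n = -13.6057 / n² eV, so an emission n_i → n_f releases
ΔE = 13.6057 × (1/n_f² − 1/n_i²) eV.

Setting ΔE equal to the photon energy:
1/n_f² − 1/n_i² = 0.24187911 / 13.6057 = 0.017777778

Since 1/n_i² must be positive, we need 1/n_f² > 0.017777778, i.e. n_f ≤ 7. For each allowed n_f, solve n_i = (1/n_f² − 0.017777778)^(−1/2) and check whether it is a whole number:
  n_f = 1: 1/n_i² = 1.000000000 − 0.017777778 = 0.982222222 → n_i = 1.009  (not an integer) ✗
  n_f = 2: 1/n_i² = 0.250000000 − 0.017777778 = 0.232222222 → n_i = 2.075  (not an integer) ✗
  n_f = 3: 1/n_i² = 0.111111111 − 0.017777778 = 0.093333333 → n_i = 3.273  (not an integer) ✗
  n_f = 4: 1/n_i² = 0.062500000 − 0.017777778 = 0.044722222 → n_i = 4.729  (not an integer) ✗
  n_f = 5: 1/n_i² = 0.040000000 − 0.017777778 = 0.022222222 → n_i = 6.708  (not an integer) ✗
  n_f = 6: 1/n_i² = 0.027777778 − 0.017777778 = 0.010000000 → n_i = 10.000  → integer, n_i = 10 ✓
  n_f = 7: 1/n_i² = 0.020408163 − 0.017777778 = 0.002630385 → n_i = 19.498  (not an integer) ✗

Only n_f = 6 gives an integer upper level, n_i = 10.

The transition is from n = 10 to n = 6 (emission).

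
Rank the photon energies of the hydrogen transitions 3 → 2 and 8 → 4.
3 → 2

Calculate the energy for each transition:

Transition 3 → 2:
ΔE₁ = |E_2 - E_3| = |-13.6057/2² - (-13.6057/3²)|
ΔE₁ = |-3.401425000000 - (-1.511744444444)| = 1.889680556 eV

Transition 8 → 4:
ΔE₂ = |E_4 - E_8| = |-13.6057/4² - (-13.6057/8²)|
ΔE₂ = |-0.850356250000 - (-0.212589062500)| = 0.637767188 eV

Since 1.889680556 eV > 0.637767188 eV, the transition 3 → 2 emits the more energetic photon.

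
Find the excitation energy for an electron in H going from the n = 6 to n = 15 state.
0.32 eV

The energy levels of a hydrogen-like atom are E_n = -13.6057 eV / n².

Energy at n = 6: E_6 = -13.6057 / 6² = -0.37794 eV
Energy at n = 15: E_15 = -13.6057 / 15² = -0.06047 eV

The excitation energy is the difference:
ΔE = E_15 - E_6
ΔE = -0.06047 - (-0.37794)
ΔE = 0.32 eV

Since this is positive, energy must be absorbed (photon absorption).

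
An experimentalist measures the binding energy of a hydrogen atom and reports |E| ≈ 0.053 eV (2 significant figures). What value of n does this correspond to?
n = 16

The exact energy levels follow E_n = -13.6057 eV / n².

The measured value (-0.053 eV) is reported to only 2 significant figures, so we must test candidate n values and see which one matches to that precision.

Candidate energies:
  n = 14:  E = -13.6057/14² = -0.069417 eV
  n = 15:  E = -13.6057/15² = -0.060470 eV
  n = 16:  E = -13.6057/16² = -0.053147 eV  ← matches
  n = 17:  E = -13.6057/17² = -0.047079 eV
  n = 18:  E = -13.6057/18² = -0.041993 eV

Checking against the measurement of -0.053 eV (2 sig figs), only n = 16 agrees:
E_16 = -0.053147 eV, which rounds to -0.053 eV ✓

Therefore n = 16.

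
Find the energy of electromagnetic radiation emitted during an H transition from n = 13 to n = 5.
0.46 eV

The energy levels are E_n = -13.6057 eV / n².

Energy at n = 13: E_13 = -13.6057 / 13² = -0.08051 eV
Energy at n = 5: E_5 = -13.6057 / 5² = -0.54423 eV

For emission (electron falling to lower state), the photon energy is:
E_photon = E_13 - E_5 = |-0.08051 - (-0.54423)|
E_photon = 0.46 eV

This energy is carried away by the emitted photon.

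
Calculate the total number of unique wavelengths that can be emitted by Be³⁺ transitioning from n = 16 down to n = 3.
91

The electron can occupy levels n = 3, 4, ..., 16 during de-excitation — that is m = 16 - 3 + 1 = 14 distinct levels.

The number of distinct spectral lines equals the number of ways to choose 2 of these m levels (each pair gives one possible emission transition):

Number of lines = m(m-1)/2 = 14×13/2 = 91

These correspond to all possible transitions between the 14 levels:
16 → 15, 16 → 14, 16 → 13, 16 → 12, 16 → 11, 16 → 10, 16 → 9, 16 → 8...

Each transition produces a photon with a unique energy (and thus wavelength). This count does not depend on Z.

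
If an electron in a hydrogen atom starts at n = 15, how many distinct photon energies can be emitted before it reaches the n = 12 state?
6

The electron can occupy levels n = 12, 13, ..., 15 during de-excitation — that is m = 15 - 12 + 1 = 4 distinct levels.

The number of distinct spectral lines equals the number of ways to choose 2 of these m levels (each pair gives one possible emission transition):

Number of lines = m(m-1)/2 = 4×3/2 = 6

These correspond to all possible transitions between the 4 levels:
15 → 14, 15 → 13, 15 → 12, 14 → 13, 14 → 12, 13 → 12

Each transition produces a photon with a unique energy (and thus wavelength). This count does not depend on Z.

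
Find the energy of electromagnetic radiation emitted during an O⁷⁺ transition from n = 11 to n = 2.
210.49 eV

The energy levels are E_n = -13.6057 Z² eV / n².

Energy at n = 11: E_11 = -13.6057 × 8² / 11² = -7.19640 eV
Energy at n = 2: E_2 = -13.6057 × 8² / 2² = -217.69120 eV

For emission (electron falling to lower state), the photon energy is:
E_photon = E_11 - E_2 = |-7.19640 - (-217.69120)|
E_photon = 210.49 eV

This energy is carried away by the emitted photon.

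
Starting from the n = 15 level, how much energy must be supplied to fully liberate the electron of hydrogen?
0.060470 eV

The ionization energy is the energy needed to remove the electron completely (n → ∞).

For hydrogen, E_n = -13.6057 eV / n².

At n = 15: E_15 = -13.6057 / 15² = -0.060469778 eV
At n = ∞: E_∞ = 0 eV

Ionization energy = E_∞ - E_15 = 0 - (-0.060469778) = 0.060469778 eV
Ionization energy ≈ 0.060470 eV

This is also called the binding energy of the electron in state n = 15.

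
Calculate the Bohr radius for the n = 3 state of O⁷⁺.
0.05953 nm (or 0.59532 Å)

The Bohr radius formula is:
r_n = n² a₀ / Z

where a₀ = 0.05291772 nm is the Bohr radius.

For O⁷⁺ (Z = 8) at n = 3:
r_3 = 3² × 0.05291772 nm / 8
r_3 = 9 × 0.05291772 nm / 8
r_3 = 0.476259 nm / 8
r_3 = 0.05953 nm

The electron orbits at approximately 0.05953 nm from the nucleus.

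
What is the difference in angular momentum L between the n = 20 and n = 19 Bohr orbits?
1.055e-34 J·s (or 1ℏ)

In the Bohr model, L_n = nℏ where ℏ = 1.05457e-34 J·s.

L_20 = 20ℏ = 2.10914e-33 J·s
L_19 = 19ℏ = 2.00368e-33 J·s

ΔL = L_20 - L_19 = (20 - 19)ℏ = 1ℏ
ΔL = 1 × 1.05457e-34 J·s = 1.055e-34 J·s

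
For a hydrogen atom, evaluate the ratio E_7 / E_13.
3.45

Using E_n = -13.6057 Z² / n² eV with Z = 1:

E_7 = -13.6057 / 7² = -13.6057 / 49 = -0.27766735 eV
E_13 = -13.6057 / 13² = -13.6057 / 169 = -0.08050710 eV

The ratio is:
E_7/E_13 = (-0.27766735) / (-0.08050710)
E_7/E_13 = (-13.6057/49) / (-13.6057/169)
E_7/E_13 = 169/49
E_7/E_13 = 3.45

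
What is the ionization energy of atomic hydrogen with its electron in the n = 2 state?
3.40143 eV

The ionization energy is the energy needed to remove the electron completely (n → ∞).

For hydrogen, E_n = -13.6057 eV / n².

At n = 2: E_2 = -13.6057 / 2² = -3.40142500 eV
At n = ∞: E_∞ = 0 eV

Ionization energy = E_∞ - E_2 = 0 - (-3.40142500) = 3.40142500 eV
Ionization energy ≈ 3.40143 eV

This is also called the binding energy of the electron in state n = 2.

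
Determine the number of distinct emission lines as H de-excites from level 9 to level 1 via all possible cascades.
36

The electron can occupy levels n = 1, 2, ..., 9 during de-excitation — that is m = 9 - 1 + 1 = 9 distinct levels.

The number of distinct spectral lines equals the number of ways to choose 2 of these m levels (each pair gives one possible emission transition):

Number of lines = m(m-1)/2 = 9×8/2 = 36

These correspond to all possible transitions between the 9 levels:
9 → 8, 9 → 7, 9 → 6, 9 → 5, 9 → 4, 9 → 3, 9 → 2, 9 → 1...

Each transition produces a photon with a unique energy (and thus wavelength). This count does not depend on Z.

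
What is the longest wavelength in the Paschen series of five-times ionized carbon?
52.07229 nm

The longest wavelength corresponds to the smallest energy transition in the series.
The Paschen series has all transitions ending at n_f = 3.

For C⁵⁺ (Z = 6), the first line (α-line) is the jump from n = 4 to n = 3:
E_4 = -13.6057 × 6² / 4² = -30.6128250 eV
E_3 = -13.6057 × 6² / 3² = -54.4228000 eV
ΔE = E_4 - E_3 = 23.8099750 eV

λ = hc/E = 1239.84 eV·nm / 23.8099750 eV
λ = 52.07229 nm

This is the α-line of the Paschen series in C⁵⁺.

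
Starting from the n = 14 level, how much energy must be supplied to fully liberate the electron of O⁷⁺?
4.443 eV

The ionization energy is the energy needed to remove the electron completely (n → ∞).

For a hydrogen-like ion with Z = 8, E_n = -13.6057 Z² / n² eV.

At n = 14: E_14 = -13.6057 × 8² / 14² = -4.442678 eV
At n = ∞: E_∞ = 0 eV

Ionization energy = E_∞ - E_14 = 0 - (-4.442678) = 4.442678 eV
Ionization energy ≈ 4.443 eV

This is also called the binding energy of the electron in state n = 14.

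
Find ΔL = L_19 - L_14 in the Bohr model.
5.27286e-34 J·s (or 5ℏ)

In the Bohr model, L_n = nℏ where ℏ = 1.0545718e-34 J·s.

L_19 = 19ℏ = 2.0036864e-33 J·s
L_14 = 14ℏ = 1.4764005e-33 J·s

ΔL = L_19 - L_14 = (19 - 14)ℏ = 5ℏ
ΔL = 5 × 1.0545718e-34 J·s = 5.27286e-34 J·s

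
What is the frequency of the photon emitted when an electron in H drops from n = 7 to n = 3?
2.984e+14 Hz

First, find the transition energy:
E_7 = -13.6057 / 7² = -0.27766735 eV
E_3 = -13.6057 / 3² = -1.51174444 eV
|ΔE| = |E_3 - E_7| = 1.23407709 eV

Convert to Joules: E = 1.23407709 eV × (1.602177 × 10⁻¹⁹ J/eV) = 1.97721e-19 J

Using E = hf:
f = E/h = 1.97721e-19 J / (6.62607 × 10⁻³⁴ J·s)
f = 2.984e+14 Hz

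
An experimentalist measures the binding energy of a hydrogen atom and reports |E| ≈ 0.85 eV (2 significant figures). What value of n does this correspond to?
n = 4

The exact energy levels follow E_n = -13.6057 eV / n².

The measured value (-0.85 eV) is reported to only 2 significant figures, so we must test candidate n values and see which one matches to that precision.

Candidate energies:
  n = 2:  E = -13.6057/2² = -3.40143 eV
  n = 3:  E = -13.6057/3² = -1.51174 eV
  n = 4:  E = -13.6057/4² = -0.85036 eV  ← matches
  n = 5:  E = -13.6057/5² = -0.54423 eV
  n = 6:  E = -13.6057/6² = -0.37794 eV

Checking against the measurement of -0.85 eV (2 sig figs), only n = 4 agrees:
E_4 = -0.85036 eV, which rounds to -0.85 eV ✓

Therefore n = 4.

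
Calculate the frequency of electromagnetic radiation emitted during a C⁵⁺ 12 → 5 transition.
3.91e+15 Hz

First, find the transition energy:
E_12 = -13.6057 × 6² / 12² = -3.4014250 eV
E_5 = -13.6057 × 6² / 5² = -19.5922080 eV
|ΔE| = |E_5 - E_12| = 16.1907830 eV

Convert to Joules: E = 16.1907830 eV × (1.602177 × 10⁻¹⁹ J/eV) = 2.5941e-18 J

Using E = hf:
f = E/h = 2.5941e-18 J / (6.62607 × 10⁻³⁴ J·s)
f = 3.91e+15 Hz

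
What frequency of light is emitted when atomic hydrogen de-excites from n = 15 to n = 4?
1.91e+14 Hz

First, find the transition energy:
E_15 = -13.6057 / 15² = -0.0604698 eV
E_4 = -13.6057 / 4² = -0.8503563 eV
|ΔE| = |E_4 - E_15| = 0.7898865 eV

Convert to Joules: E = 0.7898865 eV × (1.602177 × 10⁻¹⁹ J/eV) = 1.2655e-19 J

Using E = hf:
f = E/h = 1.2655e-19 J / (6.62607 × 10⁻³⁴ J·s)
f = 1.91e+14 Hz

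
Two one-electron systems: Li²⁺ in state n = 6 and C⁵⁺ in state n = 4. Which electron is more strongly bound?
C⁵⁺ at n = 4 (E = -30.612825 eV)

Using E_n = -13.6057 Z² / n² eV:

Li²⁺ (Z = 3) at n = 6:
E = -13.6057 × 3² / 6² = -13.6057 × 9 / 36 = -3.401425000 eV

C⁵⁺ (Z = 6) at n = 4:
E = -13.6057 × 6² / 4² = -13.6057 × 36 / 16 = -30.612825000 eV

Since -30.612825000 eV < -3.401425000 eV,
C⁵⁺ at n = 4 is more tightly bound (requires more energy to ionize).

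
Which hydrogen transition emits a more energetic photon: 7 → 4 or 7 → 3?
7 → 3

Calculate the energy for each transition:

Transition 7 → 4:
ΔE₁ = |E_4 - E_7| = |-13.6057/4² - (-13.6057/7²)|
ΔE₁ = |-0.85035625 - (-0.27766735)| = 0.57269 eV

Transition 7 → 3:
ΔE₂ = |E_3 - E_7| = |-13.6057/3² - (-13.6057/7²)|
ΔE₂ = |-1.51174444 - (-0.27766735)| = 1.23408 eV

Since 1.23408 eV > 0.57269 eV, the transition 7 → 3 emits the more energetic photon.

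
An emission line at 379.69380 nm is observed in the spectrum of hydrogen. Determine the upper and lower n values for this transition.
n = 10 → n = 2

First, find the photon energy from the wavelength (hc = 1239.84 eV·nm):
E = hc/λ = 1239.84 eV·nm / 379.69380 nm = 3.2653680 eV

The energy levels of hydrogen satisfy E_n = -13.6057 / n² eV, so an emission n_i → n_f releases
ΔE = 13.6057 × (1/n_f² − 1/n_i²) eV.

Setting ΔE equal to the photon energy:
1/n_f² − 1/n_i² = 3.2653680 / 13.6057 = 0.24000000

Since 1/n_i² must be positive, we need 1/n_f² > 0.24000000, i.e. n_f ≤ 2. For each allowed n_f, solve n_i = (1/n_f² − 0.24000000)^(−1/2) and check whether it is a whole number:
  n_f = 1: 1/n_i² = 1.00000000 − 0.24000000 = 0.76000000 → n_i = 1.147  (not an integer) ✗
  n_f = 2: 1/n_i² = 0.25000000 − 0.24000000 = 0.01000000 → n_i = 10.000  → integer, n_i = 10 ✓

Only n_f = 2 gives an integer upper level, n_i = 10.

The transition is from n = 10 to n = 2 (emission).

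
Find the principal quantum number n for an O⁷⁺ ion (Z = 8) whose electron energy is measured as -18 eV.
n = 7

The exact energy levels follow E_n = -13.6057 Z² / n² eV with Z = 8.

The measured value (-18 eV) is reported to only 2 significant figures, so we must test candidate n values and see which one matches to that precision.

Candidate energies:
  n = 5:  E = -13.6057 × 8² / 5² = -34.83059 eV
  n = 6:  E = -13.6057 × 8² / 6² = -24.18791 eV
  n = 7:  E = -13.6057 × 8² / 7² = -17.77071 eV  ← matches
  n = 8:  E = -13.6057 × 8² / 8² = -13.60570 eV
  n = 9:  E = -13.6057 × 8² / 9² = -10.75018 eV

Checking against the measurement of -18 eV (2 sig figs), only n = 7 agrees:
E_7 = -17.77071 eV, which rounds to -18 eV ✓

Therefore n = 7.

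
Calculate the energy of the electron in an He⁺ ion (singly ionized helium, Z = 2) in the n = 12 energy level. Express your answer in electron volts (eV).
-0.377936 eV

The energy levels of a hydrogen-like atom are given by:
E_n = -13.6057 Z² / n² eV  (with Z = 2 for He⁺)

For n = 12:
E_12 = -13.6057 × 2² / 12²
E_12 = -13.6057 × 4 / 144
E_12 = -0.377936 eV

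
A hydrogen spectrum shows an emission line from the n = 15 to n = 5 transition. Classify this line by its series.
Pfund series

The spectral series in hydrogen are named based on the final (lower) energy level:
- Lyman series: n_final = 1 (ultraviolet)
- Balmer series: n_final = 2 (visible/near-UV)
- Paschen series: n_final = 3 (infrared)
- Brackett series: n_final = 4 (infrared)
- Pfund series: n_final = 5 (far infrared)

Since this transition ends at n = 5, it belongs to the Pfund series.

For reference, this 15 → 5 line has photon energy
ΔE = 13.6057 eV × (1/5² - 1/15²) = 0.48375822222 eV,
corresponding to wavelength λ = hc/ΔE = 1239.84 eV·nm / 0.48375822222 eV = 2562.93318 nm in the far infrared region.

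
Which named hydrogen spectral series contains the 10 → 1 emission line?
Lyman series

The spectral series in hydrogen are named based on the final (lower) energy level:
- Lyman series: n_final = 1 (ultraviolet)
- Balmer series: n_final = 2 (visible/near-UV)
- Paschen series: n_final = 3 (infrared)
- Brackett series: n_final = 4 (infrared)
- Pfund series: n_final = 5 (far infrared)

Since this transition ends at n = 1, it belongs to the Lyman series.

For reference, this 10 → 1 line has photon energy
ΔE = 13.6057 eV × (1/1² - 1/10²) = 13.46964 eV,
corresponding to wavelength λ = hc/ΔE = 1239.84 eV·nm / 13.46964 eV = 92.047 nm in the ultraviolet region.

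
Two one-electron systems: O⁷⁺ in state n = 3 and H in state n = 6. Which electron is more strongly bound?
O⁷⁺ at n = 3 (E = -96.75164 eV)

Using E_n = -13.6057 Z² / n² eV:

O⁷⁺ (Z = 8) at n = 3:
E = -13.6057 × 8² / 3² = -13.6057 × 64 / 9 = -96.75164444 eV

H (Z = 1) at n = 6:
E = -13.6057 × 1² / 6² = -13.6057 × 1 / 36 = -0.37793611 eV

Since -96.75164444 eV < -0.37793611 eV,
O⁷⁺ at n = 3 is more tightly bound (requires more energy to ionize).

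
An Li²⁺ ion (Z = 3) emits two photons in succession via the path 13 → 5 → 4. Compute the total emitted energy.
6.929 eV

The energy levels of Li²⁺ are E_n = -13.6057 × 3² / n² eV.

First transition (13 → 5):
ΔE₁ = |E_5 - E_13|
ΔE₁ = |-4.898052000 - (-0.724563905)| = 4.173488 eV

Second transition (5 → 4):
ΔE₂ = |E_4 - E_5|
ΔE₂ = |-7.653206250 - (-4.898052000)| = 2.755154 eV

Total energy released:
E_total = ΔE₁ + ΔE₂ = 4.173488 + 2.755154 = 6.929 eV

Note: This equals the direct transition 13 → 4: 6.929 eV ✓
Energy is conserved regardless of the path taken.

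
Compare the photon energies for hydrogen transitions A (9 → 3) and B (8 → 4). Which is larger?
9 → 3

Calculate the energy for each transition:

Transition 9 → 3:
ΔE₁ = |E_3 - E_9| = |-13.6057/3² - (-13.6057/9²)|
ΔE₁ = |-1.51174444 - (-0.16797160)| = 1.34377 eV

Transition 8 → 4:
ΔE₂ = |E_4 - E_8| = |-13.6057/4² - (-13.6057/8²)|
ΔE₂ = |-0.85035625 - (-0.21258906)| = 0.63777 eV

Since 1.34377 eV > 0.63777 eV, the transition 9 → 3 emits the more energetic photon.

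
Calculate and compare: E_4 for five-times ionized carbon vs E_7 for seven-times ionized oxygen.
C⁵⁺ at n = 4 (E = -30.61 eV)

Using E_n = -13.6057 Z² / n² eV:

C⁵⁺ (Z = 6) at n = 4:
E = -13.6057 × 6² / 4² = -13.6057 × 36 / 16 = -30.61283 eV

O⁷⁺ (Z = 8) at n = 7:
E = -13.6057 × 8² / 7² = -13.6057 × 64 / 49 = -17.77071 eV

Since -30.61283 eV < -17.77071 eV,
C⁵⁺ at n = 4 is more tightly bound (requires more energy to ionize).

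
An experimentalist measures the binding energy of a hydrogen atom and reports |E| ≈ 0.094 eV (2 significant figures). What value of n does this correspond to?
n = 12

The exact energy levels follow E_n = -13.6057 eV / n².

The measured value (-0.094 eV) is reported to only 2 significant figures, so we must test candidate n values and see which one matches to that precision.

Candidate energies:
  n = 10:  E = -13.6057/10² = -0.13606 eV
  n = 11:  E = -13.6057/11² = -0.11244 eV
  n = 12:  E = -13.6057/12² = -0.09448 eV  ← matches
  n = 13:  E = -13.6057/13² = -0.08051 eV
  n = 14:  E = -13.6057/14² = -0.06942 eV

Checking against the measurement of -0.094 eV (2 sig figs), only n = 12 agrees:
E_12 = -0.09448 eV, which rounds to -0.094 eV ✓

Therefore n = 12.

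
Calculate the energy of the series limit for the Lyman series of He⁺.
54.4228 eV

The series limit corresponds to the transition from n = ∞ to n = 1.
This is the highest energy (shortest wavelength) transition in the Lyman series.

E_∞ = 0 eV
E_1 = -13.6057 × 2² / 1² = -54.4228 eV

Energy at series limit:
ΔE = E_∞ - E_1 = 0 - (-54.4228) = 54.4228 eV

This energy equals the ionization energy from the n = 1 state of He⁺.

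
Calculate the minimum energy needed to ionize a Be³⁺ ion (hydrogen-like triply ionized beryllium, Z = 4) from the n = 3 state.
24.1879 eV

The ionization energy is the energy needed to remove the electron completely (n → ∞).

For a hydrogen-like ion with Z = 4, E_n = -13.6057 Z² / n² eV.

At n = 3: E_3 = -13.6057 × 4² / 3² = -24.1879111 eV
At n = ∞: E_∞ = 0 eV

Ionization energy = E_∞ - E_3 = 0 - (-24.1879111) = 24.1879111 eV
Ionization energy ≈ 24.1879 eV

This is also called the binding energy of the electron in state n = 3.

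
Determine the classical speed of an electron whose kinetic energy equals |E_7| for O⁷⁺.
2.500e+06 m/s (or 0.8340% of c)

The binding energy at n = 7 for O⁷⁺ is:
E_7 = -13.6057 × 8²/7² = -17.770710 eV
|E_7| = 17.770710 eV

Convert to Joules:
KE = 17.770710 eV × (1.602177 × 10⁻¹⁹ J/eV) = 2.84718e-18 J

Using KE = ½mv²:
v = √(2·KE/m_e)
v = √(2 × 2.84718e-18 J / 9.10938 × 10⁻³¹ kg)
v = 2.500e+06 m/s

This is approximately 0.8340% the speed of light.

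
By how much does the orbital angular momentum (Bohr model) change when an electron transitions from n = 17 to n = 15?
2.11e-34 J·s (or 2ℏ)

In the Bohr model, L_n = nℏ where ℏ = 1.0546e-34 J·s.

L_17 = 17ℏ = 1.7928e-33 J·s
L_15 = 15ℏ = 1.5819e-33 J·s

ΔL = L_17 - L_15 = (17 - 15)ℏ = 2ℏ
ΔL = 2 × 1.0546e-34 J·s = 2.11e-34 J·s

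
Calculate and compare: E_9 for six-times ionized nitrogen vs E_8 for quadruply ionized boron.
N⁶⁺ at n = 9 (E = -8.231 eV)

Using E_n = -13.6057 Z² / n² eV:

N⁶⁺ (Z = 7) at n = 9:
E = -13.6057 × 7² / 9² = -13.6057 × 49 / 81 = -8.230609 eV

B⁴⁺ (Z = 5) at n = 8:
E = -13.6057 × 5² / 8² = -13.6057 × 25 / 64 = -5.314727 eV

Since -8.230609 eV < -5.314727 eV,
N⁶⁺ at n = 9 is more tightly bound (requires more energy to ionize).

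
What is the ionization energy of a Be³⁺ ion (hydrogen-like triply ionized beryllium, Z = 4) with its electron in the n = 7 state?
4.44268 eV

The ionization energy is the energy needed to remove the electron completely (n → ∞).

For a hydrogen-like ion with Z = 4, E_n = -13.6057 Z² / n² eV.

At n = 7: E_7 = -13.6057 × 4² / 7² = -4.44267755 eV
At n = ∞: E_∞ = 0 eV

Ionization energy = E_∞ - E_7 = 0 - (-4.44267755) = 4.44267755 eV
Ionization energy ≈ 4.44268 eV

This is also called the binding energy of the electron in state n = 7.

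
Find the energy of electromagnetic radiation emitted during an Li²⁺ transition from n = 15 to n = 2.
30.068597 eV

The energy levels are E_n = -13.6057 Z² eV / n².

Energy at n = 15: E_15 = -13.6057 × 3² / 15² = -0.544228000 eV
Energy at n = 2: E_2 = -13.6057 × 3² / 2² = -30.612825000 eV

For emission (electron falling to lower state), the photon energy is:
E_photon = E_15 - E_2 = |-0.544228000 - (-30.612825000)|
E_photon = 30.068597 eV

This energy is carried away by the emitted photon.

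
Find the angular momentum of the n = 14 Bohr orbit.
1.4764e-33 J·s (or 14ℏ)

In the Bohr model, angular momentum is quantized:
L = nℏ

where ℏ = h/(2π) = 1.054572e-34 J·s

For n = 14:
L = 14 × 1.054572e-34 J·s
L = 1.4764e-33 J·s

This can also be written as L = 14ℏ.
The angular momentum is an integer multiple of the reduced Planck constant.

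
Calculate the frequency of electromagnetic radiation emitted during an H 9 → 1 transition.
3.249e+15 Hz

First, find the transition energy:
E_9 = -13.6057 / 9² = -0.16797160 eV
E_1 = -13.6057 / 1² = -13.60570000 eV
|ΔE| = |E_1 - E_9| = 13.43772840 eV

Convert to Joules: E = 13.43772840 eV × (1.602177 × 10⁻¹⁹ J/eV) = 2.15296e-18 J

Using E = hf:
f = E/h = 2.15296e-18 J / (6.62607 × 10⁻³⁴ J·s)
f = 3.249e+15 Hz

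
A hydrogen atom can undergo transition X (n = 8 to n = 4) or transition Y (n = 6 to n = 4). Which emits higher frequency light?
8 → 4

Calculate the energy for each transition:

Transition 8 → 4:
ΔE₁ = |E_4 - E_8| = |-13.6057/4² - (-13.6057/8²)|
ΔE₁ = |-0.85035625000 - (-0.21258906250)| = 0.63776719 eV

Transition 6 → 4:
ΔE₂ = |E_4 - E_6| = |-13.6057/4² - (-13.6057/6²)|
ΔE₂ = |-0.85035625000 - (-0.37793611111)| = 0.47242014 eV

Since 0.63776719 eV > 0.47242014 eV, the transition 8 → 4 emits the more energetic photon.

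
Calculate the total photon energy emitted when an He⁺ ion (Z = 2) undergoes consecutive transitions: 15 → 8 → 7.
0.8688 eV

The energy levels of He⁺ are E_n = -13.6057 × 2² / n² eV.

First transition (15 → 8):
ΔE₁ = |E_8 - E_15|
ΔE₁ = |-0.8503562500 - (-0.2418791111)| = 0.6084771 eV

Second transition (8 → 7):
ΔE₂ = |E_7 - E_8|
ΔE₂ = |-1.1106693878 - (-0.8503562500)| = 0.2603131 eV

Total energy released:
E_total = ΔE₁ + ΔE₂ = 0.6084771 + 0.2603131 = 0.8688 eV

Note: This equals the direct transition 15 → 7: 0.8688 eV ✓
Energy is conserved regardless of the path taken.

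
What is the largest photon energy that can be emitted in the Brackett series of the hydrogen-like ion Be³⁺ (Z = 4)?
13.605700 eV

The series limit corresponds to the transition from n = ∞ to n = 4.
This is the highest energy (shortest wavelength) transition in the Brackett series.

E_∞ = 0 eV
E_4 = -13.6057 × 4² / 4² = -13.605700 eV

Energy at series limit:
ΔE = E_∞ - E_4 = 0 - (-13.605700) = 13.605700 eV

This energy equals the ionization energy from the n = 4 state of Be³⁺.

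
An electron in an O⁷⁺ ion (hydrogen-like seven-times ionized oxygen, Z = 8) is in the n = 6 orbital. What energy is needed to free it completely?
24.1879 eV

The ionization energy is the energy needed to remove the electron completely (n → ∞).

For a hydrogen-like ion with Z = 8, E_n = -13.6057 Z² / n² eV.

At n = 6: E_6 = -13.6057 × 8² / 6² = -24.1879111 eV
At n = ∞: E_∞ = 0 eV

Ionization energy = E_∞ - E_6 = 0 - (-24.1879111) = 24.1879111 eV
Ionization energy ≈ 24.1879 eV

This is also called the binding energy of the electron in state n = 6.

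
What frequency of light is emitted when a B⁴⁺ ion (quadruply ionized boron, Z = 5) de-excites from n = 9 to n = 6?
1.2692e+15 Hz

First, find the transition energy:
E_9 = -13.6057 × 5² / 9² = -4.1992901 eV
E_6 = -13.6057 × 5² / 6² = -9.4484028 eV
|ΔE| = |E_6 - E_9| = 5.2491127 eV

Convert to Joules: E = 5.2491127 eV × (1.602177 × 10⁻¹⁹ J/eV) = 8.410008e-19 J

Using E = hf:
f = E/h = 8.410008e-19 J / (6.62607 × 10⁻³⁴ J·s)
f = 1.2692e+15 Hz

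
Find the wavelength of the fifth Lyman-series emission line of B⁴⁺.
3.749 nm

The lines of a series are numbered from the longest wavelength (smallest ΔE) outward; the fifth line is the transition from n = n_f + 5 to n_f.
The Lyman series has all transitions ending at n_f = 1.

For B⁴⁺ (Z = 5), the fifth line (ε-line) is the jump from n = 6 to n = 1:
E_6 = -13.6057 × 5² / 6² = -9.44840 eV
E_1 = -13.6057 × 5² / 1² = -340.14250 eV
ΔE = E_6 - E_1 = 330.69410 eV

λ = hc/E = 1239.84 eV·nm / 330.69410 eV
λ = 3.749 nm

This is the ε-line of the Lyman series in B⁴⁺.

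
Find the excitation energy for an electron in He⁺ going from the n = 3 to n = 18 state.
5.8790 eV

The energy levels of a hydrogen-like atom are E_n = -13.6057 Z² eV / n².

Energy at n = 3: E_3 = -13.6057 × 2² / 3² = -6.0469778 eV
Energy at n = 18: E_18 = -13.6057 × 2² / 18² = -0.1679716 eV

The excitation energy is the difference:
ΔE = E_18 - E_3
ΔE = -0.1679716 - (-6.0469778)
ΔE = 5.8790 eV

Since this is positive, energy must be absorbed (photon absorption).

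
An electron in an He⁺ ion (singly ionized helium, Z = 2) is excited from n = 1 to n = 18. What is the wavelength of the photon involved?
22.8522 nm

First, find the transition energy using E_n = -13.6057 Z² / n² eV:
E_1 = -13.6057 × 2² / 1² = -54.422800 eV
E_18 = -13.6057 × 2² / 18² = -0.167972 eV

Photon energy: |ΔE| = |E_18 - E_1| = 54.254828 eV

Convert to wavelength using E = hc/λ with hc = 1239.84 eV·nm:
λ = hc/E = 1239.84 eV·nm / 54.254828 eV
λ = 22.8522 nm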